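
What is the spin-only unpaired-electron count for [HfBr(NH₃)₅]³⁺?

Ligand charges: each bromide is −1; ammonia is neutral. With an overall charge of +3 the hafnium centre must be in the +4 oxidation state.
Hf sits in group 4, so the d-electron count is 4 − 4 = 0.
In an octahedral field the d⁰ configuration is t₂g⁰e_g⁰, giving 0 unpaired electrons.

0 unpaired electrons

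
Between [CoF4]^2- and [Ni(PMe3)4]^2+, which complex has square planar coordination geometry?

For [CoF4]^2-: Each fluoride is −1; balancing the −2 overall charge requires Co(II). Co sits in group 9, so the d-electron count is 9 − 2 = 7. For a high-spin 3d d⁷ ion with weak-field ligands the small Δₜ gives little square-planar CFSE advantage, so four ligands adopt the sterically favoured tetrahedral geometry. → tetrahedral.
For [Ni(PMe3)4]^2+: Ligand charges: trimethylphosphine is neutral. With an overall charge of +2 the nickel centre must be in the +2 oxidation state. Group 10 minus oxidation state 2 gives a d⁸ configuration. Trimethylphosphine is a strong-field ligand (high in the spectrochemical series). A 3d d⁸ ion with strong-field ligands gains enough CFSE to favour square planar over tetrahedral. → square planar.

[Ni(PMe3)4]^2+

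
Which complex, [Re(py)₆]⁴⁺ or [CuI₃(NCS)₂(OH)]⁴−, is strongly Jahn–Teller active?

[Re(py)₆]⁴⁺: Summing ligand charges against the +4 overall charge gives an oxidation state of +4 for rhenium. Rhenium is a group-7 element; Re(IV) is therefore d³. The d³ configuration leaves the e_g set evenly filled (or empty) — no strong Jahn–Teller driving force.
[CuI₃(NCS)₂(OH)]⁴−: Ligand charges: each iodide is −1; each isothiocyanate is −1; each hydroxide is −1. With an overall charge of −4 the copper centre must be in the +2 oxidation state. Copper is a group-11 element; Cu(II) is therefore d⁹. The t₂g⁶e_g³ configuration has an unevenly filled e_g set; the Jahn–Teller theorem predicts a tetragonal distortion (typically axial elongation) to lift the degeneracy.

[CuI₃(NCS)₂(OH)]⁴−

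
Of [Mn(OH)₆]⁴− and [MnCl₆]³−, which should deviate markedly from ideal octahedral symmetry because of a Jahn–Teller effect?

[MnCl₆]³−

[Mn(OH)₆]⁴−: Each hydroxide is −1; balancing the −4 overall charge requires Mn(II). Mn sits in group 7, so the d-electron count is 7 − 2 = 5. Hydroxide is a weak-field ligand for a first-row metal, so the complex is high-spin. The d⁵ configuration leaves the e_g set evenly filled (or empty) — no strong Jahn–Teller driving force.
[MnCl₆]³−: Each chloride is −1; balancing the −3 overall charge requires Mn(III). Group 7 minus oxidation state 3 gives a d⁴ configuration. Chloride is a weak-field ligand for a first-row metal, so the complex is high-spin. The t₂g³e_g¹ (high-spin) configuration has an unevenly filled e_g set; the Jahn–Teller theorem predicts a tetragonal distortion (typically axial elongation) to lift the degeneracy.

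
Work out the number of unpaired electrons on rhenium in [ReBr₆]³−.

2 unpaired electrons

Ligand charges: each bromide is −1. With an overall charge of −3 the rhenium centre must be in the +3 oxidation state.
Group 7 minus oxidation state 3 gives a d⁴ configuration.
The spin state decides the count: a 5d ion has a large Δₒ and is invariably low-spin.
An octahedral low-spin d⁴ ion is t₂g⁴e_g⁰, giving 2 unpaired electrons.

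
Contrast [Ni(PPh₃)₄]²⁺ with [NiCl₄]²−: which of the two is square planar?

[Ni(PPh₃)₄]²⁺

For [Ni(PPh₃)₄]²⁺: Triphenylphosphine is neutral; balancing the +2 overall charge requires Ni(II). Nickel is a group-10 element; Ni(II) is therefore d⁸. Triphenylphosphine is a strong-field ligand (high in the spectrochemical series). A 3d d⁸ ion with strong-field ligands gains enough CFSE to favour square planar over tetrahedral. → square planar.
For [NiCl₄]²−: Summing ligand charges against the −2 overall charge gives an oxidation state of +2 for nickel. Ni sits in group 10, so the d-electron count is 10 − 2 = 8. Chloride is a weak-field ligand. With weak-field ligands the CFSE gain from square planar is small, so a 3d d⁸ ion takes the sterically preferred tetrahedral geometry. → tetrahedral.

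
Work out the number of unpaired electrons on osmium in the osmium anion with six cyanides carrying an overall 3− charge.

Summing ligand charges against the −3 overall charge gives an oxidation state of +3 for osmium.
Group 8 minus oxidation state 3 gives a d⁵ configuration.
The spin state decides the count: a 5d ion has a large Δₒ and is invariably low-spin.
An octahedral low-spin d⁵ ion is t₂g⁵e_g⁰, giving 1 unpaired electron.

1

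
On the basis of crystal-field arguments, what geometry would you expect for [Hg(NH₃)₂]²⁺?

Ligand charges: ammonia is neutral. With an overall charge of +2 the mercury centre must be in the +2 oxidation state.
Hg sits in group 12, so the d-electron count is 12 − 2 = 10.
With 2 monodentate ligands the coordination number is 2.
A d¹⁰ ion with only two ligands adopts a linear arrangement (sp hybridisation; no CFSE preference).

linear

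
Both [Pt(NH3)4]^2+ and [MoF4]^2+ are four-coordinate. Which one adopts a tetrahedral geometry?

For [Pt(NH3)4]^2+: Summing ligand charges against the +2 overall charge gives an oxidation state of +2 for platinum. Platinum is a group-10 element; Pt(II) is therefore d⁸. A 5d d⁸ ion has a large crystal-field splitting; square planar leaves the high-energy d_{x²−y²} orbital empty and maximises CFSE. → square planar.
For [MoF4]^2+: Summing ligand charges against the +2 overall charge gives an oxidation state of +6 for molybdenum. Group 6 minus oxidation state 6 gives a d⁰ configuration. A d⁰ ion has no crystal-field stabilisation preference between square planar and tetrahedral, so four ligands adopt the sterically favoured tetrahedral geometry. → tetrahedral.

[MoF4]^2+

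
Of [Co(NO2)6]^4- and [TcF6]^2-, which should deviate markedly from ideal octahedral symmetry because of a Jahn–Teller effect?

[Co(NO2)6]^4-: Ligand charges: each nitro (N-bound nitrite) is −1. With an overall charge of −4 the cobalt centre must be in the +2 oxidation state. Group 9 minus oxidation state 2 gives a d⁷ configuration. Nitro (N-bound nitrite) is a strong-field ligand (high in the spectrochemical series) for a first-row metal, so the complex is low-spin. The t₂g⁶e_g¹ (low-spin) configuration has an unevenly filled e_g set; the Jahn–Teller theorem predicts a tetragonal distortion (typically axial elongation) to lift the degeneracy.
[TcF6]^2-: Summing ligand charges against the −2 overall charge gives an oxidation state of +4 for technetium. Group 7 minus oxidation state 4 gives a d³ configuration. The d³ configuration leaves the e_g set evenly filled (or empty) — no strong Jahn–Teller driving force.

[Co(NO2)6]^4-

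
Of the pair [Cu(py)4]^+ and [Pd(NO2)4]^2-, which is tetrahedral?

[Cu(py)4]^+

For [Cu(py)4]^+: Pyridine is neutral; balancing the +1 overall charge requires Cu(I). Copper is a group-11 element; Cu(I) is therefore d¹⁰. A d¹⁰ ion has no crystal-field stabilisation preference between square planar and tetrahedral, so four ligands adopt the sterically favoured tetrahedral geometry. → tetrahedral.
For [Pd(NO2)4]^2-: Ligand charges: each nitro (N-bound nitrite) is −1. With an overall charge of −2 the palladium centre must be in the +2 oxidation state. Palladium is a group-10 element; Pd(II) is therefore d⁸. A 4d d⁸ ion has a large crystal-field splitting; square planar leaves the high-energy d_{x²−y²} orbital empty and maximises CFSE. → square planar.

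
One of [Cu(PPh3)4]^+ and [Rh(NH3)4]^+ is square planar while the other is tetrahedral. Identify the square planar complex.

For [Cu(PPh3)4]^+: Triphenylphosphine is neutral; balancing the +1 overall charge requires Cu(I). Group 11 minus oxidation state 1 gives a d¹⁰ configuration. A d¹⁰ ion has no crystal-field stabilisation preference between square planar and tetrahedral, so four ligands adopt the sterically favoured tetrahedral geometry. → tetrahedral.
For [Rh(NH3)4]^+: Summing ligand charges against the +1 overall charge gives an oxidation state of +1 for rhodium. Rh sits in group 9, so the d-electron count is 9 − 1 = 8. A 4d d⁸ ion has a large crystal-field splitting; square planar leaves the high-energy d_{x²−y²} orbital empty and maximises CFSE. → square planar.

[Rh(NH3)4]^+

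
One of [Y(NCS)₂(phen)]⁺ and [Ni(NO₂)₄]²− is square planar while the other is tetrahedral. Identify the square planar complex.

[Ni(NO₂)₄]²−

For [Y(NCS)₂(phen)]⁺: Ligand charges: each isothiocyanate is −1; 1,10-phenanthroline is neutral. With an overall charge of +1 the yttrium centre must be in the +3 oxidation state. Y sits in group 3, so the d-electron count is 3 − 3 = 0. A d⁰ ion has no crystal-field stabilisation preference between square planar and tetrahedral, so four ligands adopt the sterically favoured tetrahedral geometry. → tetrahedral.
For [Ni(NO₂)₄]²−: Ligand charges: each nitro (N-bound nitrite) is −1. With an overall charge of −2 the nickel centre must be in the +2 oxidation state. Ni sits in group 10, so the d-electron count is 10 − 2 = 8. Nitro (N-bound nitrite) is a strong-field ligand (high in the spectrochemical series). A 3d d⁸ ion with strong-field ligands gains enough CFSE to favour square planar over tetrahedral. → square planar.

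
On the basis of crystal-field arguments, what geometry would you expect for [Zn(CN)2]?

linear

Each cyanide is −1; balancing the 0 overall charge requires Zn(II).
Zinc is a group-12 element; Zn(II) is therefore d¹⁰.
Coordination number: 2.
A d¹⁰ ion with only two ligands adopts a linear arrangement (sp hybridisation; no CFSE preference).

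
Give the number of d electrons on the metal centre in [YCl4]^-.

d⁰

Summing ligand charges against the −1 overall charge gives an oxidation state of +3 for yttrium.
Yttrium is a group-3 element; Y(III) is therefore d⁰.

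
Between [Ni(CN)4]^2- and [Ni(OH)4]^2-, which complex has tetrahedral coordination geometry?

[Ni(OH)4]^2-

For [Ni(CN)4]^2-: Ligand charges: each cyanide is −1. With an overall charge of −2 the nickel centre must be in the +2 oxidation state. Nickel is a group-10 element; Ni(II) is therefore d⁸. Cyanide is a strong-field ligand (high in the spectrochemical series). A 3d d⁸ ion with strong-field ligands gains enough CFSE to favour square planar over tetrahedral. → square planar.
For [Ni(OH)4]^2-: Each hydroxide is −1; balancing the −2 overall charge requires Ni(II). Group 10 minus oxidation state 2 gives a d⁸ configuration. Hydroxide is a weak-field ligand. With weak-field ligands the CFSE gain from square planar is small, so a 3d d⁸ ion takes the sterically preferred tetrahedral geometry. → tetrahedral.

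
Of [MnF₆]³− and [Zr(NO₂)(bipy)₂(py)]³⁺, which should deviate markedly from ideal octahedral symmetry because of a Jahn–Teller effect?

[MnF₆]³−: Ligand charges: each fluoride is −1. With an overall charge of −3 the manganese centre must be in the +3 oxidation state. Mn sits in group 7, so the d-electron count is 7 − 3 = 4. Fluoride is a weak-field ligand for a first-row metal, so the complex is high-spin. The t₂g³e_g¹ (high-spin) configuration has an unevenly filled e_g set; the Jahn–Teller theorem predicts a tetragonal distortion (typically axial elongation) to lift the degeneracy.
[Zr(NO₂)(bipy)₂(py)]³⁺: Ligand charges: each nitro (N-bound nitrite) is −1; 2,2′-bipyridine is neutral; pyridine is neutral. With an overall charge of +3 the zirconium centre must be in the +4 oxidation state. Zr sits in group 4, so the d-electron count is 4 − 4 = 0. The d⁰ configuration leaves the e_g set evenly filled (or empty) — no strong Jahn–Teller driving force.

[MnF₆]³−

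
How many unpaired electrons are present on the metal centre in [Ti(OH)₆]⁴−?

Each hydroxide is −1; balancing the −4 overall charge requires Ti(II).
Ti sits in group 4, so the d-electron count is 4 − 2 = 2.
In an octahedral field the d² configuration is t₂g²e_g⁰ (only one arrangement possible), giving 2 unpaired electrons.

2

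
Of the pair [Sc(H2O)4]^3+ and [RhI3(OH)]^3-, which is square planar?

[RhI3(OH)]^3-

For [Sc(H2O)4]^3+: Ligand charges: water is neutral. With an overall charge of +3 the scandium centre must be in the +3 oxidation state. Group 3 minus oxidation state 3 gives a d⁰ configuration. A d⁰ ion has no crystal-field stabilisation preference between square planar and tetrahedral, so four ligands adopt the sterically favoured tetrahedral geometry. → tetrahedral.
For [RhI3(OH)]^3-: Each iodide is −1; each hydroxide is −1; balancing the −3 overall charge requires Rh(I). Rh sits in group 9, so the d-electron count is 9 − 1 = 8. A 4d d⁸ ion has a large crystal-field splitting; square planar leaves the high-energy d_{x²−y²} orbital empty and maximises CFSE. → square planar.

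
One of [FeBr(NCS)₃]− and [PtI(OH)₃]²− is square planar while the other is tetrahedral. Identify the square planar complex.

For [FeBr(NCS)₃]−: Ligand charges: each bromide is −1; each isothiocyanate is −1. With an overall charge of −1 the iron centre must be in the +3 oxidation state. Iron is a group-8 element; Fe(III) is therefore d⁵. A high-spin d⁵ ion has zero CFSE in either geometry, so four ligands adopt the sterically favoured tetrahedral geometry. → tetrahedral.
For [PtI(OH)₃]²−: Ligand charges: each iodide is −1; each hydroxide is −1. With an overall charge of −2 the platinum centre must be in the +2 oxidation state. Pt sits in group 10, so the d-electron count is 10 − 2 = 8. A 5d d⁸ ion has a large crystal-field splitting; square planar leaves the high-energy d_{x²−y²} orbital empty and maximises CFSE. → square planar.

[PtI(OH)₃]²−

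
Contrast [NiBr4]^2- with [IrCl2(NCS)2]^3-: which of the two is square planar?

[IrCl2(NCS)2]^3-

For [NiBr4]^2-: Summing ligand charges against the −2 overall charge gives an oxidation state of +2 for nickel. Ni sits in group 10, so the d-electron count is 10 − 2 = 8. Bromide is a weak-field ligand. With weak-field ligands the CFSE gain from square planar is small, so a 3d d⁸ ion takes the sterically preferred tetrahedral geometry. → tetrahedral.
For [IrCl2(NCS)2]^3-: Summing ligand charges against the −3 overall charge gives an oxidation state of +1 for iridium. Iridium is a group-9 element; Ir(I) is therefore d⁸. A 5d d⁸ ion has a large crystal-field splitting; square planar leaves the high-energy d_{x²−y²} orbital empty and maximises CFSE. → square planar.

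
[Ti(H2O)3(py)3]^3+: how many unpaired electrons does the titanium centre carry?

1 unpaired electron

Ligand charges: water is neutral; pyridine is neutral. With an overall charge of +3 the titanium centre must be in the +3 oxidation state.
Ti sits in group 4, so the d-electron count is 4 − 3 = 1.
In an octahedral field the d¹ configuration is t₂g¹e_g⁰ (only one arrangement possible), giving 1 unpaired electron.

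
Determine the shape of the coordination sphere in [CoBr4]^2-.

Each bromide is −1; balancing the −2 overall charge requires Co(II).
Group 9 minus oxidation state 2 gives a d⁷ configuration.
With 4 monodentate ligands the coordination number is 4.
Bromide is a weak-field ligand.
For a high-spin 3d d⁷ ion with weak-field ligands the small Δₜ gives little square-planar CFSE advantage, so four ligands adopt the sterically favoured tetrahedral geometry.

tetrahedral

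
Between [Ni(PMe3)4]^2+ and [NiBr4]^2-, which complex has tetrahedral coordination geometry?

[NiBr4]^2-

For [Ni(PMe3)4]^2+: Ligand charges: trimethylphosphine is neutral. With an overall charge of +2 the nickel centre must be in the +2 oxidation state. Ni sits in group 10, so the d-electron count is 10 − 2 = 8. Trimethylphosphine is a strong-field ligand (high in the spectrochemical series). A 3d d⁸ ion with strong-field ligands gains enough CFSE to favour square planar over tetrahedral. → square planar.
For [NiBr4]^2-: Summing ligand charges against the −2 overall charge gives an oxidation state of +2 for nickel. Nickel is a group-10 element; Ni(II) is therefore d⁸. Bromide is a weak-field ligand. With weak-field ligands the CFSE gain from square planar is small, so a 3d d⁸ ion takes the sterically preferred tetrahedral geometry. → tetrahedral.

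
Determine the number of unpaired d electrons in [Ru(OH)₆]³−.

Summing ligand charges against the −3 overall charge gives an oxidation state of +3 for ruthenium.
Ru sits in group 8, so the d-electron count is 8 − 3 = 5.
The spin state decides the count: a 4d ion has a large Δₒ and is invariably low-spin.
An octahedral low-spin d⁵ ion is t₂g⁵e_g⁰, giving 1 unpaired electron.

1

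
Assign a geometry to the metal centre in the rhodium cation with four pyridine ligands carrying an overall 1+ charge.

Pyridine is neutral; balancing the +1 overall charge requires Rh(I).
Rhodium is a group-9 element; Rh(I) is therefore d⁸.
With 4 monodentate ligands the coordination number is 4.
A 4d d⁸ ion has a large crystal-field splitting; square planar leaves the high-energy d_{x²−y²} orbital empty and maximises CFSE.

square planar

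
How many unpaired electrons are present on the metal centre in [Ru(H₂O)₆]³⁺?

1 unpaired electron

Water is neutral; balancing the +3 overall charge requires Ru(III).
Ruthenium is a group-8 element; Ru(III) is therefore d⁵.
The spin state decides the count: a 4d ion has a large Δₒ and is invariably low-spin.
An octahedral low-spin d⁵ ion is t₂g⁵e_g⁰, giving 1 unpaired electron.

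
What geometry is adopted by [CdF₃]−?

Ligand charges: each fluoride is −1. With an overall charge of −1 the cadmium centre must be in the +2 oxidation state.
Cadmium is a group-12 element; Cd(II) is therefore d¹⁰.
Coordination number: 3.
Three ligands around a d¹⁰ centre minimise repulsion in a trigonal-planar arrangement.

trigonal planar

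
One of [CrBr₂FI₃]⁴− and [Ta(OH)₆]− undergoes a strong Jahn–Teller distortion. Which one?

[CrBr₂FI₃]⁴−: Each bromide is −1; each fluoride is −1; each iodide is −1; balancing the −4 overall charge requires Cr(II). Chromium is a group-6 element; Cr(II) is therefore d⁴. Bromide, fluoride, and iodide are weak-field ligands for a first-row metal, so the complex is high-spin. The t₂g³e_g¹ (high-spin) configuration has an unevenly filled e_g set; the Jahn–Teller theorem predicts a tetragonal distortion (typically axial elongation) to lift the degeneracy.
[Ta(OH)₆]−: Summing ligand charges against the −1 overall charge gives an oxidation state of +5 for tantalum. Tantalum is a group-5 element; Ta(V) is therefore d⁰. The d⁰ configuration leaves the e_g set evenly filled (or empty) — no strong Jahn–Teller driving force.

[CrBr₂FI₃]⁴−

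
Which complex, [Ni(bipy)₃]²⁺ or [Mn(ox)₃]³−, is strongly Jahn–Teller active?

[Ni(bipy)₃]²⁺: Ligand charges: 2,2′-bipyridine is neutral. With an overall charge of +2 the nickel centre must be in the +2 oxidation state. Ni sits in group 10, so the d-electron count is 10 − 2 = 8. The d⁸ configuration leaves the e_g set evenly filled (or empty) — no strong Jahn–Teller driving force.
[Mn(ox)₃]³−: Ligand charges: each oxalate is −2. With an overall charge of −3 the manganese centre must be in the +3 oxidation state. Manganese is a group-7 element; Mn(III) is therefore d⁴. Oxalate is a weak-field ligand for a first-row metal, so the complex is high-spin. The t₂g³e_g¹ (high-spin) configuration has an unevenly filled e_g set; the Jahn–Teller theorem predicts a tetragonal distortion (typically axial elongation) to lift the degeneracy.

[Mn(ox)₃]³−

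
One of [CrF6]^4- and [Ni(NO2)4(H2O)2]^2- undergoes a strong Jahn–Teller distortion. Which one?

[CrF6]^4-

[CrF6]^4-: Ligand charges: each fluoride is −1. With an overall charge of −4 the chromium centre must be in the +2 oxidation state. Chromium is a group-6 element; Cr(II) is therefore d⁴. Fluoride is a weak-field ligand for a first-row metal, so the complex is high-spin. The t₂g³e_g¹ (high-spin) configuration has an unevenly filled e_g set; the Jahn–Teller theorem predicts a tetragonal distortion (typically axial elongation) to lift the degeneracy.
[Ni(NO2)4(H2O)2]^2-: Ligand charges: each nitro (N-bound nitrite) is −1; water is neutral. With an overall charge of −2 the nickel centre must be in the +2 oxidation state. Group 10 minus oxidation state 2 gives a d⁸ configuration. The d⁸ configuration leaves the e_g set evenly filled (or empty) — no strong Jahn–Teller driving force.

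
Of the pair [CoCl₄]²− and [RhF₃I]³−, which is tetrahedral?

[CoCl₄]²−

For [CoCl₄]²−: Summing ligand charges against the −2 overall charge gives an oxidation state of +2 for cobalt. Cobalt is a group-9 element; Co(II) is therefore d⁷. For a high-spin 3d d⁷ ion with weak-field ligands the small Δₜ gives little square-planar CFSE advantage, so four ligands adopt the sterically favoured tetrahedral geometry. → tetrahedral.
For [RhF₃I]³−: Each fluoride is −1; each iodide is −1; balancing the −3 overall charge requires Rh(I). Rhodium is a group-9 element; Rh(I) is therefore d⁸. A 4d d⁸ ion has a large crystal-field splitting; square planar leaves the high-energy d_{x²−y²} orbital empty and maximises CFSE. → square planar.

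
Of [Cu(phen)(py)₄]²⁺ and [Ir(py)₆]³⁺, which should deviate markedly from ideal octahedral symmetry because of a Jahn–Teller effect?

[Cu(phen)(py)₄]²⁺

[Cu(phen)(py)₄]²⁺: Summing ligand charges against the +2 overall charge gives an oxidation state of +2 for copper. Copper is a group-11 element; Cu(II) is therefore d⁹. The t₂g⁶e_g³ configuration has an unevenly filled e_g set; the Jahn–Teller theorem predicts a tetragonal distortion (typically axial elongation) to lift the degeneracy.
[Ir(py)₆]³⁺: Summing ligand charges against the +3 overall charge gives an oxidation state of +3 for iridium. Group 9 minus oxidation state 3 gives a d⁶ configuration. A 5d ion has a large Δₒ and is invariably low-spin. The d⁶ configuration leaves the e_g set evenly filled (or empty) — no strong Jahn–Teller driving force.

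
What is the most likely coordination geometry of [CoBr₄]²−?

tetrahedral

Ligand charges: each bromide is −1. With an overall charge of −2 the cobalt centre must be in the +2 oxidation state.
Co sits in group 9, so the d-electron count is 9 − 2 = 7.
Coordination number: 4.
Bromide is a weak-field ligand.
For a high-spin 3d d⁷ ion with weak-field ligands the small Δₜ gives little square-planar CFSE advantage, so four ligands adopt the sterically favoured tetrahedral geometry.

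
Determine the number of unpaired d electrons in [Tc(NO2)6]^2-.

Summing ligand charges against the −2 overall charge gives an oxidation state of +4 for technetium.
Group 7 minus oxidation state 4 gives a d³ configuration.
In an octahedral field the d³ configuration is t₂g³e_g⁰ (only one arrangement possible), giving 3 unpaired electrons.

3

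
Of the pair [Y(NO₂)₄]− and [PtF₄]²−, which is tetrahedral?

[Y(NO₂)₄]−

For [Y(NO₂)₄]−: Summing ligand charges against the −1 overall charge gives an oxidation state of +3 for yttrium. Y sits in group 3, so the d-electron count is 3 − 3 = 0. A d⁰ ion has no crystal-field stabilisation preference between square planar and tetrahedral, so four ligands adopt the sterically favoured tetrahedral geometry. → tetrahedral.
For [PtF₄]²−: Summing ligand charges against the −2 overall charge gives an oxidation state of +2 for platinum. Pt sits in group 10, so the d-electron count is 10 − 2 = 8. A 5d d⁸ ion has a large crystal-field splitting; square planar leaves the high-energy d_{x²−y²} orbital empty and maximises CFSE. → square planar.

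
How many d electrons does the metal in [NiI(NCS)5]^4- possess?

Ligand charges: each iodide is −1; each isothiocyanate is −1. With an overall charge of −4 the nickel centre must be in the +2 oxidation state.
Nickel is a group-10 element; Ni(II) is therefore d⁸.

d8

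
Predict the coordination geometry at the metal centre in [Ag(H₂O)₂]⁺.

linear

Water is neutral; balancing the +1 overall charge requires Ag(I).
Group 11 minus oxidation state 1 gives a d¹⁰ configuration.
Coordination number: 2.
A d¹⁰ ion with only two ligands adopts a linear arrangement (sp hybridisation; no CFSE preference).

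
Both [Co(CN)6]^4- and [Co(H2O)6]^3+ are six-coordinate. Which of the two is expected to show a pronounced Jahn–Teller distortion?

[Co(CN)6]^4-: Each cyanide is −1; balancing the −4 overall charge requires Co(II). Co sits in group 9, so the d-electron count is 9 − 2 = 7. Cyanide is a strong-field ligand (high in the spectrochemical series) for a first-row metal, so the complex is low-spin. The t₂g⁶e_g¹ (low-spin) configuration has an unevenly filled e_g set; the Jahn–Teller theorem predicts a tetragonal distortion (typically axial elongation) to lift the degeneracy.
[Co(H2O)6]^3+: Ligand charges: water is neutral. With an overall charge of +3 the cobalt centre must be in the +3 oxidation state. Co sits in group 9, so the d-electron count is 9 − 3 = 6. Co(III) has an exceptionally large octahedral splitting and is low-spin with essentially every ligand except fluoride. The d⁶ configuration leaves the e_g set evenly filled (or empty) — no strong Jahn–Teller driving force.

[Co(CN)6]^4-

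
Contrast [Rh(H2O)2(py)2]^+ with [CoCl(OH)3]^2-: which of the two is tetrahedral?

For [Rh(H2O)2(py)2]^+: Water is neutral; pyridine is neutral; balancing the +1 overall charge requires Rh(I). Rhodium is a group-9 element; Rh(I) is therefore d⁸. A 4d d⁸ ion has a large crystal-field splitting; square planar leaves the high-energy d_{x²−y²} orbital empty and maximises CFSE. → square planar.
For [CoCl(OH)3]^2-: Ligand charges: each chloride is −1; each hydroxide is −1. With an overall charge of −2 the cobalt centre must be in the +2 oxidation state. Co sits in group 9, so the d-electron count is 9 − 2 = 7. For a high-spin 3d d⁷ ion with weak-field ligands the small Δₜ gives little square-planar CFSE advantage, so four ligands adopt the sterically favoured tetrahedral geometry. → tetrahedral.

[CoCl(OH)3]^2-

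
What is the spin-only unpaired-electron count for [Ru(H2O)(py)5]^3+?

1

Summing ligand charges against the +3 overall charge gives an oxidation state of +3 for ruthenium.
Ru sits in group 8, so the d-electron count is 8 − 3 = 5.
The spin state decides the count: a 4d ion has a large Δₒ and is invariably low-spin.
An octahedral low-spin d⁵ ion is t₂g⁵e_g⁰, giving 1 unpaired electron.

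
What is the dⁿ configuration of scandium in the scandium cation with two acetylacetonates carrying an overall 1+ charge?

Each acetylacetonate is −1; balancing the +1 overall charge requires Sc(III).
Sc sits in group 3, so the d-electron count is 3 − 3 = 0.

d⁰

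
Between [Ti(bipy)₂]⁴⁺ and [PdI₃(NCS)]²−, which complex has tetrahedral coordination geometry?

For [Ti(bipy)₂]⁴⁺: Summing ligand charges against the +4 overall charge gives an oxidation state of +4 for titanium. Group 4 minus oxidation state 4 gives a d⁰ configuration. A d⁰ ion has no crystal-field stabilisation preference between square planar and tetrahedral, so four ligands adopt the sterically favoured tetrahedral geometry. → tetrahedral.
For [PdI₃(NCS)]²−: Ligand charges: each iodide is −1; each isothiocyanate is −1. With an overall charge of −2 the palladium centre must be in the +2 oxidation state. Pd sits in group 10, so the d-electron count is 10 − 2 = 8. A 4d d⁸ ion has a large crystal-field splitting; square planar leaves the high-energy d_{x²−y²} orbital empty and maximises CFSE. → square planar.

[Ti(bipy)₂]⁴⁺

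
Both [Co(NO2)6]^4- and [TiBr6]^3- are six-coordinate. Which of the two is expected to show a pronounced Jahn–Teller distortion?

[Co(NO2)6]^4-

[Co(NO2)6]^4-: Summing ligand charges against the −4 overall charge gives an oxidation state of +2 for cobalt. Cobalt is a group-9 element; Co(II) is therefore d⁷. Nitro (N-bound nitrite) is a strong-field ligand (high in the spectrochemical series) for a first-row metal, so the complex is low-spin. The t₂g⁶e_g¹ (low-spin) configuration has an unevenly filled e_g set; the Jahn–Teller theorem predicts a tetragonal distortion (typically axial elongation) to lift the degeneracy.
[TiBr6]^3-: Ligand charges: each bromide is −1. With an overall charge of −3 the titanium centre must be in the +3 oxidation state. Group 4 minus oxidation state 3 gives a d¹ configuration. The d¹ configuration leaves the e_g set evenly filled (or empty) — no strong Jahn–Teller driving force.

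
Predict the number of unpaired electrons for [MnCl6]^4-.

5 unpaired electrons

Summing ligand charges against the −4 overall charge gives an oxidation state of +2 for manganese.
Group 7 minus oxidation state 2 gives a d⁵ configuration.
The spin state decides the count: Chloride is a weak-field ligand for a first-row metal, so the complex is high-spin.
An octahedral high-spin d⁵ ion is t₂g³e_g², giving 5 unpaired electrons.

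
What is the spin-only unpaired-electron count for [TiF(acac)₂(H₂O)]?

Ligand charges: each fluoride is −1; each acetylacetonate is −1; water is neutral. With an overall charge of 0 the titanium centre must be in the +3 oxidation state.
Titanium is a group-4 element; Ti(III) is therefore d¹.
Counting donor atoms: 1×fluoride (monodentate) → 1 donor; 2×acetylacetonate (bidentate) → 4 donors; 1×water (monodentate) → 1 donor. Coordination number = 6.
In an octahedral field the d¹ configuration is t₂g¹e_g⁰ (only one arrangement possible), giving 1 unpaired electron.

1 unpaired electron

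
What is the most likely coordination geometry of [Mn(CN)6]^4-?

octahedral

Ligand charges: each cyanide is −1. With an overall charge of −4 the manganese centre must be in the +2 oxidation state.
Group 7 minus oxidation state 2 gives a d⁵ configuration.
Coordination number: 6.
Six donors around a single metal centre give an octahedral coordination sphere.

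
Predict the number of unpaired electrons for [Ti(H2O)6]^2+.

2

Ligand charges: water is neutral. With an overall charge of +2 the titanium centre must be in the +2 oxidation state.
Ti sits in group 4, so the d-electron count is 4 − 2 = 2.
In an octahedral field the d² configuration is t₂g²e_g⁰ (only one arrangement possible), giving 2 unpaired electrons.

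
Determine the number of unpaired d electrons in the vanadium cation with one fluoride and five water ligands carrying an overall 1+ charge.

Each fluoride is −1; water is neutral; balancing the +1 overall charge requires V(II).
Group 5 minus oxidation state 2 gives a d³ configuration.
In an octahedral field the d³ configuration is t₂g³e_g⁰ (only one arrangement possible), giving 3 unpaired electrons.

3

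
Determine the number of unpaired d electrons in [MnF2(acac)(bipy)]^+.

Summing ligand charges against the +1 overall charge gives an oxidation state of +4 for manganese.
Group 7 minus oxidation state 4 gives a d³ configuration.
Counting donor atoms: 2×fluoride (monodentate) → 2 donors; 1×acetylacetonate (bidentate) → 2 donors; 1×2,2′-bipyridine (bidentate) → 2 donors. Coordination number = 6.
In an octahedral field the d³ configuration is t₂g³e_g⁰ (only one arrangement possible), giving 3 unpaired electrons.

3 unpaired electrons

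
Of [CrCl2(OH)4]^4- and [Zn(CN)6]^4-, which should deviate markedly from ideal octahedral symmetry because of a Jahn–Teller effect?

[CrCl2(OH)4]^4-

[CrCl2(OH)4]^4-: Each chloride is −1; each hydroxide is −1; balancing the −4 overall charge requires Cr(II). Group 6 minus oxidation state 2 gives a d⁴ configuration. Chloride and hydroxide are weak-field ligands for a first-row metal, so the complex is high-spin. The t₂g³e_g¹ (high-spin) configuration has an unevenly filled e_g set; the Jahn–Teller theorem predicts a tetragonal distortion (typically axial elongation) to lift the degeneracy.
[Zn(CN)6]^4-: Summing ligand charges against the −4 overall charge gives an oxidation state of +2 for zinc. Zn sits in group 12, so the d-electron count is 12 − 2 = 10. The d¹⁰ configuration leaves the e_g set evenly filled (or empty) — no strong Jahn–Teller driving force.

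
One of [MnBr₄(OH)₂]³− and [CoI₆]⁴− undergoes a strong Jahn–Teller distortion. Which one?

[MnBr₄(OH)₂]³−: Ligand charges: each bromide is −1; each hydroxide is −1. With an overall charge of −3 the manganese centre must be in the +3 oxidation state. Mn sits in group 7, so the d-electron count is 7 − 3 = 4. Bromide and hydroxide are weak-field ligands for a first-row metal, so the complex is high-spin. The t₂g³e_g¹ (high-spin) configuration has an unevenly filled e_g set; the Jahn–Teller theorem predicts a tetragonal distortion (typically axial elongation) to lift the degeneracy.
[CoI₆]⁴−: Summing ligand charges against the −4 overall charge gives an oxidation state of +2 for cobalt. Co sits in group 9, so the d-electron count is 9 − 2 = 7. Iodide is a weak-field ligand for a first-row metal, so the complex is high-spin. The d⁷ configuration leaves the e_g set evenly filled (or empty) — no strong Jahn–Teller driving force.

[MnBr₄(OH)₂]³−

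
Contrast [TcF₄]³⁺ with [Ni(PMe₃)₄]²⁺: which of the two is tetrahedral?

For [TcF₄]³⁺: Summing ligand charges against the +3 overall charge gives an oxidation state of +7 for technetium. Group 7 minus oxidation state 7 gives a d⁰ configuration. A d⁰ ion has no crystal-field stabilisation preference between square planar and tetrahedral, so four ligands adopt the sterically favoured tetrahedral geometry. → tetrahedral.
For [Ni(PMe₃)₄]²⁺: Trimethylphosphine is neutral; balancing the +2 overall charge requires Ni(II). Ni sits in group 10, so the d-electron count is 10 − 2 = 8. Trimethylphosphine is a strong-field ligand (high in the spectrochemical series). A 3d d⁸ ion with strong-field ligands gains enough CFSE to favour square planar over tetrahedral. → square planar.

[TcF₄]³⁺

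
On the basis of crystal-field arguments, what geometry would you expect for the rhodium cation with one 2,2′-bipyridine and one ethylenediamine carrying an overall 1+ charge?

Summing ligand charges against the +1 overall charge gives an oxidation state of +1 for rhodium.
Rhodium is a group-9 element; Rh(I) is therefore d⁸.
Counting donor atoms: 1×2,2′-bipyridine (bidentate) → 2 donors; 1×ethylenediamine (bidentate) → 2 donors. Coordination number = 4.
A 4d d⁸ ion has a large crystal-field splitting; square planar leaves the high-energy d_{x²−y²} orbital empty and maximises CFSE.

square planar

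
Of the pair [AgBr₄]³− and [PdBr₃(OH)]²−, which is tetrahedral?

[AgBr₄]³−

For [AgBr₄]³−: Ligand charges: each bromide is −1. With an overall charge of −3 the silver centre must be in the +1 oxidation state. Silver is a group-11 element; Ag(I) is therefore d¹⁰. A d¹⁰ ion has no crystal-field stabilisation preference between square planar and tetrahedral, so four ligands adopt the sterically favoured tetrahedral geometry. → tetrahedral.
For [PdBr₃(OH)]²−: Ligand charges: each bromide is −1; each hydroxide is −1. With an overall charge of −2 the palladium centre must be in the +2 oxidation state. Palladium is a group-10 element; Pd(II) is therefore d⁸. A 4d d⁸ ion has a large crystal-field splitting; square planar leaves the high-energy d_{x²−y²} orbital empty and maximises CFSE. → square planar.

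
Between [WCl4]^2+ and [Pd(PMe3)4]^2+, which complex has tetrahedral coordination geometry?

[WCl4]^2+

For [WCl4]^2+: Each chloride is −1; balancing the +2 overall charge requires W(VI). W sits in group 6, so the d-electron count is 6 − 6 = 0. A d⁰ ion has no crystal-field stabilisation preference between square planar and tetrahedral, so four ligands adopt the sterically favoured tetrahedral geometry. → tetrahedral.
For [Pd(PMe3)4]^2+: Trimethylphosphine is neutral; balancing the +2 overall charge requires Pd(II). Pd sits in group 10, so the d-electron count is 10 − 2 = 8. A 4d d⁸ ion has a large crystal-field splitting; square planar leaves the high-energy d_{x²−y²} orbital empty and maximises CFSE. → square planar.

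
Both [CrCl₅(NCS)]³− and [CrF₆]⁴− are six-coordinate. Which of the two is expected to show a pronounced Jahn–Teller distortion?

[CrCl₅(NCS)]³−: Summing ligand charges against the −3 overall charge gives an oxidation state of +3 for chromium. Cr sits in group 6, so the d-electron count is 6 − 3 = 3. The d³ configuration leaves the e_g set evenly filled (or empty) — no strong Jahn–Teller driving force.
[CrF₆]⁴−: Summing ligand charges against the −4 overall charge gives an oxidation state of +2 for chromium. Cr sits in group 6, so the d-electron count is 6 − 2 = 4. Fluoride is a weak-field ligand for a first-row metal, so the complex is high-spin. The t₂g³e_g¹ (high-spin) configuration has an unevenly filled e_g set; the Jahn–Teller theorem predicts a tetragonal distortion (typically axial elongation) to lift the degeneracy.

[CrF₆]⁴−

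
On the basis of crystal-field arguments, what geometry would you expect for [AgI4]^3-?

tetrahedral

Summing ligand charges against the −3 overall charge gives an oxidation state of +1 for silver.
Group 11 minus oxidation state 1 gives a d¹⁰ configuration.
Coordination number: 4.
A d¹⁰ ion has no crystal-field stabilisation preference between square planar and tetrahedral, so four ligands adopt the sterically favoured tetrahedral geometry.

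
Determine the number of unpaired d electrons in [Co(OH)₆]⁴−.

Ligand charges: each hydroxide is −1. With an overall charge of −4 the cobalt centre must be in the +2 oxidation state.
Group 9 minus oxidation state 2 gives a d⁷ configuration.
The spin state decides the count: Hydroxide is a weak-field ligand for a first-row metal, so the complex is high-spin.
An octahedral high-spin d⁷ ion is t₂g⁵e_g², giving 3 unpaired electrons.

3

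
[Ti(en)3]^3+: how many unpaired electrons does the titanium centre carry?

1

Summing ligand charges against the +3 overall charge gives an oxidation state of +3 for titanium.
Ti sits in group 4, so the d-electron count is 4 − 3 = 1.
Counting donor atoms: 3×ethylenediamine (bidentate) → 6 donors. Coordination number = 6.
In an octahedral field the d¹ configuration is t₂g¹e_g⁰ (only one arrangement possible), giving 1 unpaired electron.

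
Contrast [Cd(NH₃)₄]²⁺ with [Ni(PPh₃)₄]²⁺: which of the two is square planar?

[Ni(PPh₃)₄]²⁺

For [Cd(NH₃)₄]²⁺: Summing ligand charges against the +2 overall charge gives an oxidation state of +2 for cadmium. Cd sits in group 12, so the d-electron count is 12 − 2 = 10. A d¹⁰ ion has no crystal-field stabilisation preference between square planar and tetrahedral, so four ligands adopt the sterically favoured tetrahedral geometry. → tetrahedral.
For [Ni(PPh₃)₄]²⁺: Summing ligand charges against the +2 overall charge gives an oxidation state of +2 for nickel. Nickel is a group-10 element; Ni(II) is therefore d⁸. Triphenylphosphine is a strong-field ligand (high in the spectrochemical series). A 3d d⁸ ion with strong-field ligands gains enough CFSE to favour square planar over tetrahedral. → square planar.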